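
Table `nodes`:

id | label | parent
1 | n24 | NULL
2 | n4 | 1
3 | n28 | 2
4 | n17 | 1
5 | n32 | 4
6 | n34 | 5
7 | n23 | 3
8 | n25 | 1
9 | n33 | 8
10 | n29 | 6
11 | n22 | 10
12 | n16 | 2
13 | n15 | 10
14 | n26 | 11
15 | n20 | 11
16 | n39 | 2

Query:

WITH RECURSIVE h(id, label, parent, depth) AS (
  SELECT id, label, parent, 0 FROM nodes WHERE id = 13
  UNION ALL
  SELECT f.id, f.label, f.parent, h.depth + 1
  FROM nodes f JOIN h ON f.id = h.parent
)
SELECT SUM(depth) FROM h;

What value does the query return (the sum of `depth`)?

Base: id=13 (n15), parent=10, depth 0.
Iteration 1: join on id=10 -> n29 (id 10, parent=6, depth 1).
Iteration 2: join on id=6 -> n34 (id 6, parent=5, depth 2).
Iteration 3: join on id=5 -> n32 (id 5, parent=4, depth 3).
Iteration 4: join on id=4 -> n17 (id 4, parent=1, depth 4).
Iteration 5: join on id=1 -> n24 (id 1, parent=NULL, depth 5).
Iteration 6: parent is NULL; no match; recursion stops.
SUM(depth) = 0 + 1 + 2 + 3 + 4 + 5 = 15.

15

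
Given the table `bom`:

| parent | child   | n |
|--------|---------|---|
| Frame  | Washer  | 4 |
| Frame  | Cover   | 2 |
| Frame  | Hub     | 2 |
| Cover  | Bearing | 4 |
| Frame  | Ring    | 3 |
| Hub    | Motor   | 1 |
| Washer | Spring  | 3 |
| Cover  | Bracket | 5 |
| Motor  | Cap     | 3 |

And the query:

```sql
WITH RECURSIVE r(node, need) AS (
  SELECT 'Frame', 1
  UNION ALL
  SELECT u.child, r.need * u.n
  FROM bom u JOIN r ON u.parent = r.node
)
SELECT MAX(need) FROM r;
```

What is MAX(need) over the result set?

12

Base: (Frame, need=1).
Iteration 1: components of {Frame} -> Cover = 1*2 = 2, Hub = 1*2 = 2, Ring = 1*3 = 3, Washer = 1*4 = 4.
Iteration 2: components of {Cover,Hub,Ring,Washer} -> Bearing = 2*4 = 8, Bracket = 2*5 = 10, Motor = 2*1 = 2, Spring = 4*3 = 12.
Iteration 3: components of {Bearing,Bracket,Motor,Spring} -> Cap = 2*3 = 6.
Iteration 4: no further components; recursion stops.
need values: 1, 4, 2, 2, 3, 12, 8, 10, 2, 6; the maximum is 12.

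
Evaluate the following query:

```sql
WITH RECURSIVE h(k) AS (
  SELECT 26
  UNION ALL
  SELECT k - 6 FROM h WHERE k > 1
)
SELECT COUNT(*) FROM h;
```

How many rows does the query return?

6

Base: k=26.
Iteration 1: 26 > 1 holds -> k = 26 - 6 = 20.
Iteration 2: 20 > 1 holds -> k = 20 - 6 = 14.
Iteration 3: 14 > 1 holds -> k = 14 - 6 = 8.
Iteration 4: 8 > 1 holds -> k = 8 - 6 = 2.
Iteration 5: 2 > 1 holds -> k = 2 - 6 = -4.
Iteration 6: -4 > 1 fails; recursion stops.
Total rows emitted: 6.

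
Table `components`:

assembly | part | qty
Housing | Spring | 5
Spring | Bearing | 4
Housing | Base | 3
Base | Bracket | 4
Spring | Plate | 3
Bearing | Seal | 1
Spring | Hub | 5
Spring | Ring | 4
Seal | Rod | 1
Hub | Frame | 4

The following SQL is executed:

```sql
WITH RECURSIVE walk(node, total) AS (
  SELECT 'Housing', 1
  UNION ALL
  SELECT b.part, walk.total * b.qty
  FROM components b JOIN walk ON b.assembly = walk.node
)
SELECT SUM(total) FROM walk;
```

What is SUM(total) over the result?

241

Base: (Housing, total=1).
Iteration 1: components of {Housing} -> Base = 1*3 = 3, Spring = 1*5 = 5.
Iteration 2: components of {Base,Spring} -> Bearing = 5*4 = 20, Bracket = 3*4 = 12, Hub = 5*5 = 25, Plate = 5*3 = 15, Ring = 5*4 = 20.
Iteration 3: components of {Bearing,Bracket,Hub,Plate,Ring} -> Frame = 25*4 = 100, Seal = 20*1 = 20.
Iteration 4: components of {Frame,Seal} -> Rod = 20*1 = 20.
Iteration 5: no further components; recursion stops.
SUM(total) = 1 + 5 + 3 + 20 + 15 + 25 + 20 + 12 + 20 + 100 + 20 = 241.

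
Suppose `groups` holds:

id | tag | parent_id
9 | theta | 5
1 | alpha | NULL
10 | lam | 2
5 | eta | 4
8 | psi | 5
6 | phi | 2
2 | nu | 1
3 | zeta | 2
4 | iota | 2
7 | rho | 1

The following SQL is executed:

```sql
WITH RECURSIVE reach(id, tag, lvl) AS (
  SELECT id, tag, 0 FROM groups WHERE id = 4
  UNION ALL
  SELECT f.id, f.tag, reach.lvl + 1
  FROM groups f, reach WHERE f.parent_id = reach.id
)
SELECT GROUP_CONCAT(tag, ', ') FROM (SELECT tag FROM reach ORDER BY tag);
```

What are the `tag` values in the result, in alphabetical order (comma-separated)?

Base: id=4 (iota) at lvl 0.
Iteration 1: rows with parent_id in {4} -> eta (id 5, lvl 1).
Iteration 2: rows with parent_id in {5} -> psi (id 8, lvl 2), theta (id 9, lvl 2).
Iteration 3: no rows with parent_id in {8,9}; recursion stops.

eta, iota, psi, theta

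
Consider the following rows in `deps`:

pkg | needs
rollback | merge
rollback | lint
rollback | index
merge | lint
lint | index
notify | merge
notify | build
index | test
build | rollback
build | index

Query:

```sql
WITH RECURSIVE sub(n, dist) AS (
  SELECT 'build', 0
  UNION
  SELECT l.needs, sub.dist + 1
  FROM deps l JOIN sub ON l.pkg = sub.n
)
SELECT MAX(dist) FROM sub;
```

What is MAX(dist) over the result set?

5

Base: (build, dist=0).
Iteration 1: edges from {build} -> (index, dist=1), (rollback, dist=1).
Iteration 2: edges from {index,rollback} -> (index, dist=2), (lint, dist=2), (merge, dist=2), (test, dist=2).
Iteration 3: edges from {index,lint,merge,test} -> (index, dist=3), (lint, dist=3), (test, dist=3).
Iteration 4: edges from {index,lint,test} -> (index, dist=4), (test, dist=4).
Iteration 5: edges from {index,test} -> (test, dist=5).
Iteration 6: no outgoing edges from {test}; recursion stops.
dist values: 0, 1, 1, 2, 2, 2, 2, 3, 3, 3, 4, 4, 5; the maximum is 5.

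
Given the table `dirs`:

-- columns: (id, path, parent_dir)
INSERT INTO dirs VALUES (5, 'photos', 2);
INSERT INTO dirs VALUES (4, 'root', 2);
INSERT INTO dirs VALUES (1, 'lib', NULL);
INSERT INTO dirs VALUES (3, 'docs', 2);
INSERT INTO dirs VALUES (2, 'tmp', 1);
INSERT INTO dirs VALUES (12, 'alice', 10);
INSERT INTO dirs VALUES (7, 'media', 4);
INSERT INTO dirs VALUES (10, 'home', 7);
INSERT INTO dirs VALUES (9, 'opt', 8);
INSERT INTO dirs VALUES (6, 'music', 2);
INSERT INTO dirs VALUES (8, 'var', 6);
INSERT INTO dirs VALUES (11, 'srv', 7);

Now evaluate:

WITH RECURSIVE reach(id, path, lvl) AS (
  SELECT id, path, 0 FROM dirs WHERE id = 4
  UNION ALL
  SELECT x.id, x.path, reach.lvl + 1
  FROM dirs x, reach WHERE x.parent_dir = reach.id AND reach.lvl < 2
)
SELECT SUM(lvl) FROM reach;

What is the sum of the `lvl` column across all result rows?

Base: id=4 (root) at lvl 0.
Iteration 1: rows with parent_dir in {4} -> media (id 7, lvl 1).
Iteration 2: rows with parent_dir in {7} -> home (id 10, lvl 2), srv (id 11, lvl 2).
Iteration 3: lvl < 2 fails for all current rows; recursion stops.
SUM(lvl) = 0 + 1 + 2 + 2 = 5.

5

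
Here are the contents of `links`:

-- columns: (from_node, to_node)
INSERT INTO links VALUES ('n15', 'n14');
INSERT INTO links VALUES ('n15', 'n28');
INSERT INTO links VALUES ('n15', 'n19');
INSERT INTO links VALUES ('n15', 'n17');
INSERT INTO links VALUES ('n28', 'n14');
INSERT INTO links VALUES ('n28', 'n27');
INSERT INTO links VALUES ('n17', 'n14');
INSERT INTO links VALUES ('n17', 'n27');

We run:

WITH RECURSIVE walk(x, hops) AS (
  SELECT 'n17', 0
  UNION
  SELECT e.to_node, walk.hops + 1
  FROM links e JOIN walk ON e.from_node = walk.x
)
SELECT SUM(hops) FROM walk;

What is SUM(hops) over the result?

2

Base: (n17, hops=0).
Iteration 1: edges from {n17} -> (n14, hops=1), (n27, hops=1).
Iteration 2: no outgoing edges from {n14,n27}; recursion stops.
SUM(hops) = 0 + 1 + 1 = 2.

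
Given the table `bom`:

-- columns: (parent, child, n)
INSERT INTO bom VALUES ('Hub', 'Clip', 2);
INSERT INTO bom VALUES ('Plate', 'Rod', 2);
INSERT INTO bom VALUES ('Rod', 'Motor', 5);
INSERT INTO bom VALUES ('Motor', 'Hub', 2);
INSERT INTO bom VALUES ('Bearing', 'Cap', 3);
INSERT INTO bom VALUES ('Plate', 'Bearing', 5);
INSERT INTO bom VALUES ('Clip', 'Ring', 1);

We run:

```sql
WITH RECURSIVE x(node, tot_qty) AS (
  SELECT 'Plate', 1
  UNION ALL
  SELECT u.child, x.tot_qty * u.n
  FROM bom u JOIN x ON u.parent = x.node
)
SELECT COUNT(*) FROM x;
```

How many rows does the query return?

Base: (Plate, tot_qty=1).
Iteration 1: components of {Plate} -> Bearing = 1*5 = 5, Rod = 1*2 = 2.
Iteration 2: components of {Bearing,Rod} -> Cap = 5*3 = 15, Motor = 2*5 = 10.
Iteration 3: components of {Cap,Motor} -> Hub = 10*2 = 20.
Iteration 4: components of {Hub} -> Clip = 20*2 = 40.
Iteration 5: components of {Clip} -> Ring = 40*1 = 40.
Iteration 6: no further components; recursion stops.
Total rows emitted: 8.

8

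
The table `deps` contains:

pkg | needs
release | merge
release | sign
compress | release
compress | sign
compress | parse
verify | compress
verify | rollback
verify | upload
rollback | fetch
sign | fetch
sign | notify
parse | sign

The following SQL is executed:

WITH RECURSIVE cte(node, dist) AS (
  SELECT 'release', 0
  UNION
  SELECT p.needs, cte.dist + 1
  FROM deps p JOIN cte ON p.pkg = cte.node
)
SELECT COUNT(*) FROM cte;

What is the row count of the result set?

Base: (release, dist=0).
Iteration 1: edges from {release} -> (merge, dist=1), (sign, dist=1).
Iteration 2: edges from {merge,sign} -> (fetch, dist=2), (notify, dist=2).
Iteration 3: no outgoing edges from {fetch,notify}; recursion stops.
Total rows emitted: 5.

5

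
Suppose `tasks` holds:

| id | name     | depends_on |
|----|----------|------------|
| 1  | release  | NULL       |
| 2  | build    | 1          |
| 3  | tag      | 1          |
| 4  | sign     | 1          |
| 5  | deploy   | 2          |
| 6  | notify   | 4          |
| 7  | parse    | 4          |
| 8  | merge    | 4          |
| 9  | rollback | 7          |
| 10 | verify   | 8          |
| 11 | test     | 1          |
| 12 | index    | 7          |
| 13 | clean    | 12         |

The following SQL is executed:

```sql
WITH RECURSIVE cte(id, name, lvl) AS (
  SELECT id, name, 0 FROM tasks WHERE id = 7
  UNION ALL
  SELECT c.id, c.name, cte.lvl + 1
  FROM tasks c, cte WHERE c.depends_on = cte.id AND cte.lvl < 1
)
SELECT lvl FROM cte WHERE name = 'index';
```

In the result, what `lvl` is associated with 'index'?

Base: id=7 (parse) at lvl 0.
Iteration 1: rows with depends_on in {7} -> rollback (id 9, lvl 1), index (id 12, lvl 1).
Iteration 2: lvl < 1 fails for all current rows; recursion stops.

1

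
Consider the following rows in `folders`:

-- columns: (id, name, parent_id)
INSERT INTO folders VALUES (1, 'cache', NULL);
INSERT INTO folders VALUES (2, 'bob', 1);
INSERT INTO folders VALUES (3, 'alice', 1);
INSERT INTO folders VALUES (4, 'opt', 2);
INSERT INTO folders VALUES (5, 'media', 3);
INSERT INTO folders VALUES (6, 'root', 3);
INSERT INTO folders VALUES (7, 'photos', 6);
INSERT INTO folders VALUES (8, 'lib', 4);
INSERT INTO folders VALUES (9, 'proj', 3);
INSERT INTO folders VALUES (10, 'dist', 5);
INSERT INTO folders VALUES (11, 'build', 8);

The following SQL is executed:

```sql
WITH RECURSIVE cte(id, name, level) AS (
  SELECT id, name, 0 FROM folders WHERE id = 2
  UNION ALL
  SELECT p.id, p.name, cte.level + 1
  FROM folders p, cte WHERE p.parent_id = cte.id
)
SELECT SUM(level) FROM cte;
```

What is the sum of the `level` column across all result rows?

Base: id=2 (bob) at level 0.
Iteration 1: rows with parent_id in {2} -> opt (id 4, level 1).
Iteration 2: rows with parent_id in {4} -> lib (id 8, level 2).
Iteration 3: rows with parent_id in {8} -> build (id 11, level 3).
Iteration 4: no rows with parent_id in {11}; recursion stops.
SUM(level) = 0 + 1 + 2 + 3 = 6.

6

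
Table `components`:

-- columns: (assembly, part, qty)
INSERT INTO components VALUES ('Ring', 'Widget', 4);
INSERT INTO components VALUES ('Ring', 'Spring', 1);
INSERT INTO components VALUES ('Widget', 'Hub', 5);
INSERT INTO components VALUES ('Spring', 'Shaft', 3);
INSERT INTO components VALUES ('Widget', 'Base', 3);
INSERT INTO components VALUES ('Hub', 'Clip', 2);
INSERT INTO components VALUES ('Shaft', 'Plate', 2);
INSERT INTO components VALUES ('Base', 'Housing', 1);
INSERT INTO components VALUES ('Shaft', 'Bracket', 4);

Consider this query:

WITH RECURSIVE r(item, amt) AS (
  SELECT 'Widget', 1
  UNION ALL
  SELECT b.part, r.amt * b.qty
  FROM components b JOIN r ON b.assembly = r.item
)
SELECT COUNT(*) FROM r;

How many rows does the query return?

5

Base: (Widget, amt=1).
Iteration 1: components of {Widget} -> Base = 1*3 = 3, Hub = 1*5 = 5.
Iteration 2: components of {Base,Hub} -> Clip = 5*2 = 10, Housing = 3*1 = 3.
Iteration 3: no further components; recursion stops.
Total rows emitted: 5.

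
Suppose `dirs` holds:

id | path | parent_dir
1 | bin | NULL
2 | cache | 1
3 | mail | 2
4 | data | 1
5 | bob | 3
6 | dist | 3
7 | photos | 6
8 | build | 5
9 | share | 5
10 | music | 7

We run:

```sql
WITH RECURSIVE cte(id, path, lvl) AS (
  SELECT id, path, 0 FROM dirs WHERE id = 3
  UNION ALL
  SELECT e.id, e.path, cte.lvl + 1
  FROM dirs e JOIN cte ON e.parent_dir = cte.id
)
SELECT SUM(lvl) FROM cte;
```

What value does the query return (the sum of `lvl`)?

11

Base: id=3 (mail) at lvl 0.
Iteration 1: rows with parent_dir in {3} -> bob (id 5, lvl 1), dist (id 6, lvl 1).
Iteration 2: rows with parent_dir in {5,6} -> photos (id 7, lvl 2), build (id 8, lvl 2), share (id 9, lvl 2).
Iteration 3: rows with parent_dir in {7,8,9} -> music (id 10, lvl 3).
Iteration 4: no rows with parent_dir in {10}; recursion stops.
SUM(lvl) = 0 + 1 + 1 + 2 + 2 + 2 + 3 = 11.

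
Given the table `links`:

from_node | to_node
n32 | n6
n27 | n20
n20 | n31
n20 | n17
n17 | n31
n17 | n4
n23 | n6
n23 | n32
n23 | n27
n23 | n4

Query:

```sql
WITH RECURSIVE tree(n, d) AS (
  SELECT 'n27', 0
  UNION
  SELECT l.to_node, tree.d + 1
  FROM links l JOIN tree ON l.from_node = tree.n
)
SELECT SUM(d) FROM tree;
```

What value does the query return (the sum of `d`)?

Base: (n27, d=0).
Iteration 1: edges from {n27} -> (n20, d=1).
Iteration 2: edges from {n20} -> (n17, d=2), (n31, d=2).
Iteration 3: edges from {n17,n31} -> (n31, d=3), (n4, d=3).
Iteration 4: no outgoing edges from {n31,n4}; recursion stops.
SUM(d) = 0 + 1 + 2 + 2 + 3 + 3 = 11.

11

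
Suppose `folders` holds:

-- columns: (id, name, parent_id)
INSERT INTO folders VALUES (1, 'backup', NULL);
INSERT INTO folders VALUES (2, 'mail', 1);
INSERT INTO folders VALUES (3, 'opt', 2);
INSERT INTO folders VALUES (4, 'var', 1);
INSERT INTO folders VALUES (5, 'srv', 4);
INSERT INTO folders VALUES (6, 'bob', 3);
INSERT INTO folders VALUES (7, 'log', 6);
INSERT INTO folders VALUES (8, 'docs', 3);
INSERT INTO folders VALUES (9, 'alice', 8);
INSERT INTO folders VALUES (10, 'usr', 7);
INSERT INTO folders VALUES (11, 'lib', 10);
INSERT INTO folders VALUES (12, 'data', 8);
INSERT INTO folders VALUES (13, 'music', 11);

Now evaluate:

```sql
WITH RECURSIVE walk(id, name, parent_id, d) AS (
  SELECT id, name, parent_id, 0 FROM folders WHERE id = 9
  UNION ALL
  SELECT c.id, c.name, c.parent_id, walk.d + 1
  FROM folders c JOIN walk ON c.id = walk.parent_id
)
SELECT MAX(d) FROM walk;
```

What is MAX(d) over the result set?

Base: id=9 (alice), parent_id=8, d 0.
Iteration 1: join on id=8 -> docs (id 8, parent_id=3, d 1).
Iteration 2: join on id=3 -> opt (id 3, parent_id=2, d 2).
Iteration 3: join on id=2 -> mail (id 2, parent_id=1, d 3).
Iteration 4: join on id=1 -> backup (id 1, parent_id=NULL, d 4).
Iteration 5: parent_id is NULL; no match; recursion stops.
d values: 0, 1, 2, 3, 4; the maximum is 4.

4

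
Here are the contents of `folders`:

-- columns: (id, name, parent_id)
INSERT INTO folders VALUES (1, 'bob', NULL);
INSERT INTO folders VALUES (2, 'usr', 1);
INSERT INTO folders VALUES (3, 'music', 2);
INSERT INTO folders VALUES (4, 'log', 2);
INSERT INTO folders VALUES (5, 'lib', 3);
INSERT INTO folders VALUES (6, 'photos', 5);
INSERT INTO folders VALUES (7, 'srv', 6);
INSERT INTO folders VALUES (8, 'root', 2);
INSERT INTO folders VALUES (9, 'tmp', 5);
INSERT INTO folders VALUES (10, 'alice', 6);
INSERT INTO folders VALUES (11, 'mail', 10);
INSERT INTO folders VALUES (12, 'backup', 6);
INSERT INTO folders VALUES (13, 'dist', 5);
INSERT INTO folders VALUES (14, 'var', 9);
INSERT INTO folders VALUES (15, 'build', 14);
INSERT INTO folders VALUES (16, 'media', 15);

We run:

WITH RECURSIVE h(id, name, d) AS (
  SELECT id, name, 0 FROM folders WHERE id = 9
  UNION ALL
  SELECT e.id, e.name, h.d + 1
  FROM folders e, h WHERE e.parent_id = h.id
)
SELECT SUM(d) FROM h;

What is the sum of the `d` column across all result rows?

6

Base: id=9 (tmp) at d 0.
Iteration 1: rows with parent_id in {9} -> var (id 14, d 1).
Iteration 2: rows with parent_id in {14} -> build (id 15, d 2).
Iteration 3: rows with parent_id in {15} -> media (id 16, d 3).
Iteration 4: no rows with parent_id in {16}; recursion stops.
SUM(d) = 0 + 1 + 2 + 3 = 6.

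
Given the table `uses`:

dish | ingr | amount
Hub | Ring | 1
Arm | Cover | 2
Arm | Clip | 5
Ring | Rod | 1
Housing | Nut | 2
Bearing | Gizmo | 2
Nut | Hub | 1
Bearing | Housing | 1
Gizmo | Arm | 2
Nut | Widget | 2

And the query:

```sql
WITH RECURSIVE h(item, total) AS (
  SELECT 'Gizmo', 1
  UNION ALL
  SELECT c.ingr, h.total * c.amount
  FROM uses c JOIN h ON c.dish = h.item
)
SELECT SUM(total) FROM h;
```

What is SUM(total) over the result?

Base: (Gizmo, total=1).
Iteration 1: components of {Gizmo} -> Arm = 1*2 = 2.
Iteration 2: components of {Arm} -> Clip = 2*5 = 10, Cover = 2*2 = 4.
Iteration 3: no further components; recursion stops.
SUM(total) = 1 + 2 + 10 + 4 = 17.

17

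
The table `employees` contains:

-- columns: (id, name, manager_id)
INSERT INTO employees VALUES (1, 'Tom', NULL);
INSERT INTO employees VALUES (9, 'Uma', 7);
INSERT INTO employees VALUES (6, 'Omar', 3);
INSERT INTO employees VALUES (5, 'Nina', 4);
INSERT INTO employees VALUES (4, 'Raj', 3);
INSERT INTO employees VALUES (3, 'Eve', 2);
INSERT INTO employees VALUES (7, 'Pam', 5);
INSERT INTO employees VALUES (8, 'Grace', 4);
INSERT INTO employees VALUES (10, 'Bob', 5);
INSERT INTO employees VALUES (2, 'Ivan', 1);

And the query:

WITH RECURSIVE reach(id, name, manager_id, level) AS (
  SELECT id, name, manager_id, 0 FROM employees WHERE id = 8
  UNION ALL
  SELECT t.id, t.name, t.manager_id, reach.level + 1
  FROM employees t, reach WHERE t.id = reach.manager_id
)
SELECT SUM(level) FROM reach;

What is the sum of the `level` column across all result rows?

10

Base: id=8 (Grace), manager_id=4, level 0.
Iteration 1: join on id=4 -> Raj (id 4, manager_id=3, level 1).
Iteration 2: join on id=3 -> Eve (id 3, manager_id=2, level 2).
Iteration 3: join on id=2 -> Ivan (id 2, manager_id=1, level 3).
Iteration 4: join on id=1 -> Tom (id 1, manager_id=NULL, level 4).
Iteration 5: manager_id is NULL; no match; recursion stops.
SUM(level) = 0 + 1 + 2 + 3 + 4 = 10.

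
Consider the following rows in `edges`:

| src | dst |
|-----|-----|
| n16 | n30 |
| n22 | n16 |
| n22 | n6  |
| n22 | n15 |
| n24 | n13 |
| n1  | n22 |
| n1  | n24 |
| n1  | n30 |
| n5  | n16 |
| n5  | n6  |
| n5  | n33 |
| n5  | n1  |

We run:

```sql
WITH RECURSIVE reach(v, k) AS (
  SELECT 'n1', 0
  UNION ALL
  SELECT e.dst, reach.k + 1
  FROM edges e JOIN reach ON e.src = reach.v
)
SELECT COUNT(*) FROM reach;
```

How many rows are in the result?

9

Base: (n1, k=0).
Iteration 1: edges from {n1} -> (n22, k=1), (n24, k=1), (n30, k=1).
Iteration 2: edges from {n22,n24,n30} -> (n13, k=2), (n15, k=2), (n16, k=2), (n6, k=2).
Iteration 3: edges from {n13,n15,n16,n6} -> (n30, k=3).
Iteration 4: no outgoing edges from {n30}; recursion stops.
Total rows emitted: 9.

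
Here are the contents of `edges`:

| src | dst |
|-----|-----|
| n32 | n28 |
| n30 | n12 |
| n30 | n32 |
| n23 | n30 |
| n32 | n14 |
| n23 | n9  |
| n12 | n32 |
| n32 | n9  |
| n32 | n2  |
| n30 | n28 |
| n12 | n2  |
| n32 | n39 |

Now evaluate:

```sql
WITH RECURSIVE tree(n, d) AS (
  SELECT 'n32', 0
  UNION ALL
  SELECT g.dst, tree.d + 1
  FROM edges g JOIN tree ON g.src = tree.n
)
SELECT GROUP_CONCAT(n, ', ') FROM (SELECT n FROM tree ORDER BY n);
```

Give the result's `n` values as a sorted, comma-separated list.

Base: (n32, d=0).
Iteration 1: edges from {n32} -> (n14, d=1), (n2, d=1), (n28, d=1), (n39, d=1), (n9, d=1).
Iteration 2: no outgoing edges from {n14,n2,n28,n39,n9}; recursion stops.

n14, n2, n28, n32, n39, n9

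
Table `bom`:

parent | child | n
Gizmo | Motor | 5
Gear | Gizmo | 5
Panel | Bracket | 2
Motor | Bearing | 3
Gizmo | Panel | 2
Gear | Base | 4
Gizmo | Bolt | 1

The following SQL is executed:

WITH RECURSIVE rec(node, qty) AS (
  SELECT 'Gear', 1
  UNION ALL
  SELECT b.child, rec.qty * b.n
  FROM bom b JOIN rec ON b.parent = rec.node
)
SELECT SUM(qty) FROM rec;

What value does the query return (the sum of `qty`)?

Base: (Gear, qty=1).
Iteration 1: components of {Gear} -> Base = 1*4 = 4, Gizmo = 1*5 = 5.
Iteration 2: components of {Base,Gizmo} -> Bolt = 5*1 = 5, Motor = 5*5 = 25, Panel = 5*2 = 10.
Iteration 3: components of {Bolt,Motor,Panel} -> Bearing = 25*3 = 75, Bracket = 10*2 = 20.
Iteration 4: no further components; recursion stops.
SUM(qty) = 1 + 5 + 4 + 25 + 10 + 5 + 75 + 20 = 145.

145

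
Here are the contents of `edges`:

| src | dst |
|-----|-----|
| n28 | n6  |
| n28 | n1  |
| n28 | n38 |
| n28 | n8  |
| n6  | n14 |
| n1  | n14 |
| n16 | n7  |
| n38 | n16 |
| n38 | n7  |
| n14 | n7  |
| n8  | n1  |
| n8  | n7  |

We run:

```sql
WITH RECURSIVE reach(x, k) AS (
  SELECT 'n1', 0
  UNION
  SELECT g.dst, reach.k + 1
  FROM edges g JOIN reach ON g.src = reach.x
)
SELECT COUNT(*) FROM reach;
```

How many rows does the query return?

Base: (n1, k=0).
Iteration 1: edges from {n1} -> (n14, k=1).
Iteration 2: edges from {n14} -> (n7, k=2).
Iteration 3: no outgoing edges from {n7}; recursion stops.
Total rows emitted: 3.

3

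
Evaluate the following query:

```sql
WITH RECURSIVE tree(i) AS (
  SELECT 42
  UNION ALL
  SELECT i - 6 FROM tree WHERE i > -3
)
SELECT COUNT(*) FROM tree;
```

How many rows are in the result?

9

Base: i=42.
Iteration 1: 42 > -3 holds -> i = 42 - 6 = 36.
Iteration 2: 36 > -3 holds -> i = 36 - 6 = 30.
Iteration 3: 30 > -3 holds -> i = 30 - 6 = 24.
Iteration 4: 24 > -3 holds -> i = 24 - 6 = 18.
Iteration 5: 18 > -3 holds -> i = 18 - 6 = 12.
Iteration 6: 12 > -3 holds -> i = 12 - 6 = 6.
Iteration 7: 6 > -3 holds -> i = 6 - 6 = 0.
Iteration 8: 0 > -3 holds -> i = 0 - 6 = -6.
Iteration 9: -6 > -3 fails; recursion stops.
Total rows emitted: 9.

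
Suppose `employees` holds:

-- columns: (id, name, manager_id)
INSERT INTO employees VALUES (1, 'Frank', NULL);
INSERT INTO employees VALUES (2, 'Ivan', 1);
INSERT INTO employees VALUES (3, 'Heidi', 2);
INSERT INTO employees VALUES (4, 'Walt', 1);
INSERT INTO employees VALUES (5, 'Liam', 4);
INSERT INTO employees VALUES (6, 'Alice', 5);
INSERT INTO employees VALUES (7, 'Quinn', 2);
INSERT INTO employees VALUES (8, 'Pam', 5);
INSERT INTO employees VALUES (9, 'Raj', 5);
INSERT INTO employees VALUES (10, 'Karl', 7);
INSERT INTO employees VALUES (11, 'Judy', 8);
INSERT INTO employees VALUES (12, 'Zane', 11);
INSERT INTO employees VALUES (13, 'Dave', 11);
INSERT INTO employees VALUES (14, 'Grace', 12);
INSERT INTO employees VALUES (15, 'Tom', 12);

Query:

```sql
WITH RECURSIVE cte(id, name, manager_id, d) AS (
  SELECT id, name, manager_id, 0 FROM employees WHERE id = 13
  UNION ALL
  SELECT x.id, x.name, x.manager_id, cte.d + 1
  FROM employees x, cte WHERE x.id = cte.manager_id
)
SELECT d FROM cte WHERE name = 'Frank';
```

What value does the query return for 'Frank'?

5

Base: id=13 (Dave), manager_id=11, d 0.
Iteration 1: join on id=11 -> Judy (id 11, manager_id=8, d 1).
Iteration 2: join on id=8 -> Pam (id 8, manager_id=5, d 2).
Iteration 3: join on id=5 -> Liam (id 5, manager_id=4, d 3).
Iteration 4: join on id=4 -> Walt (id 4, manager_id=1, d 4).
Iteration 5: join on id=1 -> Frank (id 1, manager_id=NULL, d 5).
Iteration 6: manager_id is NULL; no match; recursion stops.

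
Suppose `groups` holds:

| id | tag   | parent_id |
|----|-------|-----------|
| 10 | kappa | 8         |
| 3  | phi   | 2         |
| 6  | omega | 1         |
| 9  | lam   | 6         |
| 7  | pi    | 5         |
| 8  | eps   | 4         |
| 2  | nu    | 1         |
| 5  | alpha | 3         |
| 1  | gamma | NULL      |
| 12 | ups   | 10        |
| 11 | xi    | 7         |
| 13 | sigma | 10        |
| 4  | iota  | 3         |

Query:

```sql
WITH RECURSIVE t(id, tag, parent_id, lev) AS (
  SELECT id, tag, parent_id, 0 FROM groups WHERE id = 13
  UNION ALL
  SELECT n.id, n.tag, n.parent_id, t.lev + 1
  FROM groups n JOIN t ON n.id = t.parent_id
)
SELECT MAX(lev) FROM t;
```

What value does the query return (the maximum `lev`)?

6

Base: id=13 (sigma), parent_id=10, lev 0.
Iteration 1: join on id=10 -> kappa (id 10, parent_id=8, lev 1).
Iteration 2: join on id=8 -> eps (id 8, parent_id=4, lev 2).
Iteration 3: join on id=4 -> iota (id 4, parent_id=3, lev 3).
Iteration 4: join on id=3 -> phi (id 3, parent_id=2, lev 4).
Iteration 5: join on id=2 -> nu (id 2, parent_id=1, lev 5).
Iteration 6: join on id=1 -> gamma (id 1, parent_id=NULL, lev 6).
Iteration 7: parent_id is NULL; no match; recursion stops.
lev values: 0, 1, 2, 3, 4, 5, 6; the maximum is 6.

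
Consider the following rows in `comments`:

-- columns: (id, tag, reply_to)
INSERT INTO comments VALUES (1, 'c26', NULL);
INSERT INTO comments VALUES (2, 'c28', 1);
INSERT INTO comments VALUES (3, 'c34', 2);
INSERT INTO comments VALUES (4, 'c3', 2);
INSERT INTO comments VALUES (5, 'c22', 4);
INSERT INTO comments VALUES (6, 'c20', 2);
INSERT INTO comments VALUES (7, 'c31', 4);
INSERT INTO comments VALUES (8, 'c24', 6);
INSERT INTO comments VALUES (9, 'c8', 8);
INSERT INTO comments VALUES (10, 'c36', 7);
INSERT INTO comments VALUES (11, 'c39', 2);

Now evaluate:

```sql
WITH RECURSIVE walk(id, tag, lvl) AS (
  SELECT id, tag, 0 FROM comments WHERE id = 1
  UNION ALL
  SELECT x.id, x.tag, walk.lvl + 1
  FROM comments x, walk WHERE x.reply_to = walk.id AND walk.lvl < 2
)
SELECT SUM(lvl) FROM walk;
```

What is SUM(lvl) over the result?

9

Base: id=1 (c26) at lvl 0.
Iteration 1: rows with reply_to in {1} -> c28 (id 2, lvl 1).
Iteration 2: rows with reply_to in {2} -> c34 (id 3, lvl 2), c3 (id 4, lvl 2), c20 (id 6, lvl 2), c39 (id 11, lvl 2).
Iteration 3: lvl < 2 fails for all current rows; recursion stops.
SUM(lvl) = 0 + 1 + 2 + 2 + 2 + 2 = 9.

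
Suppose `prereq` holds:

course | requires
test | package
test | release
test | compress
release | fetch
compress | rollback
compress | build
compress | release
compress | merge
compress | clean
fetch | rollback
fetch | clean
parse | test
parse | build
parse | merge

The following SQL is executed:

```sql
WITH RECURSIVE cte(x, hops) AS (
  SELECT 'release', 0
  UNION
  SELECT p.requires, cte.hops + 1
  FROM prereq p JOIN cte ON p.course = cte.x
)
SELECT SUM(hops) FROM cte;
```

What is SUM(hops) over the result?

5

Base: (release, hops=0).
Iteration 1: edges from {release} -> (fetch, hops=1).
Iteration 2: edges from {fetch} -> (clean, hops=2), (rollback, hops=2).
Iteration 3: no outgoing edges from {clean,rollback}; recursion stops.
SUM(hops) = 0 + 1 + 2 + 2 = 5.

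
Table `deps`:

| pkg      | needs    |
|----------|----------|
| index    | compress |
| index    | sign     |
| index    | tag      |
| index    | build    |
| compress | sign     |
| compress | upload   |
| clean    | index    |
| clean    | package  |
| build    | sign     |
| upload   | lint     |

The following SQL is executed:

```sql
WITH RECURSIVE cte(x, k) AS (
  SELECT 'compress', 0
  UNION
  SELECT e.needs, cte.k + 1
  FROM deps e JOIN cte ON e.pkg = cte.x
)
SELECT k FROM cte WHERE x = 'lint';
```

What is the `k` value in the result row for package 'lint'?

Base: (compress, k=0).
Iteration 1: edges from {compress} -> (sign, k=1), (upload, k=1).
Iteration 2: edges from {sign,upload} -> (lint, k=2).
Iteration 3: no outgoing edges from {lint}; recursion stops.

2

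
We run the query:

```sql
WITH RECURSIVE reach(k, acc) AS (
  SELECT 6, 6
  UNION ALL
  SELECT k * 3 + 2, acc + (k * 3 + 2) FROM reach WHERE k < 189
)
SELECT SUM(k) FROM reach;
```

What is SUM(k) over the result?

Base: k=6, acc=6.
Iteration 1: 6 < 189 holds -> k = 6 * 3 + 2 = 20, acc = 6 + 20 = 26.
Iteration 2: 20 < 189 holds -> k = 20 * 3 + 2 = 62, acc = 26 + 62 = 88.
Iteration 3: 62 < 189 holds -> k = 62 * 3 + 2 = 188, acc = 88 + 188 = 276.
Iteration 4: 188 < 189 holds -> k = 188 * 3 + 2 = 566, acc = 276 + 566 = 842.
Iteration 5: 566 < 189 fails; recursion stops.
SUM(k) = 6 + 20 + 62 + 188 + 566 = 842.

842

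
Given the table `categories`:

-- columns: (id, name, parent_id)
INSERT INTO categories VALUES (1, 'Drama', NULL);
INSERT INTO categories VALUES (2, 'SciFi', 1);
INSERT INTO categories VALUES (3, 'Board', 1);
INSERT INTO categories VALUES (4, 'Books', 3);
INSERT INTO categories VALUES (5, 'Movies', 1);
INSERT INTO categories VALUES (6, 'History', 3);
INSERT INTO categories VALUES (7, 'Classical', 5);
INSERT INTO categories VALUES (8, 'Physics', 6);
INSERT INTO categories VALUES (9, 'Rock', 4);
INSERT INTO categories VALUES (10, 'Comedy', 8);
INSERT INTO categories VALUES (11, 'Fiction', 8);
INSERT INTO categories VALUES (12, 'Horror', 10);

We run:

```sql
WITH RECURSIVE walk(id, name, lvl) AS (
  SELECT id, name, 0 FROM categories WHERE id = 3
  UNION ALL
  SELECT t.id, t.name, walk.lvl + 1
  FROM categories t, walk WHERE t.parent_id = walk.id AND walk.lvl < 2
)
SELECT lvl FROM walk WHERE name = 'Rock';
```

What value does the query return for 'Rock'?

2

Base: id=3 (Board) at lvl 0.
Iteration 1: rows with parent_id in {3} -> Books (id 4, lvl 1), History (id 6, lvl 1).
Iteration 2: rows with parent_id in {4,6} -> Physics (id 8, lvl 2), Rock (id 9, lvl 2).
Iteration 3: lvl < 2 fails for all current rows; recursion stops.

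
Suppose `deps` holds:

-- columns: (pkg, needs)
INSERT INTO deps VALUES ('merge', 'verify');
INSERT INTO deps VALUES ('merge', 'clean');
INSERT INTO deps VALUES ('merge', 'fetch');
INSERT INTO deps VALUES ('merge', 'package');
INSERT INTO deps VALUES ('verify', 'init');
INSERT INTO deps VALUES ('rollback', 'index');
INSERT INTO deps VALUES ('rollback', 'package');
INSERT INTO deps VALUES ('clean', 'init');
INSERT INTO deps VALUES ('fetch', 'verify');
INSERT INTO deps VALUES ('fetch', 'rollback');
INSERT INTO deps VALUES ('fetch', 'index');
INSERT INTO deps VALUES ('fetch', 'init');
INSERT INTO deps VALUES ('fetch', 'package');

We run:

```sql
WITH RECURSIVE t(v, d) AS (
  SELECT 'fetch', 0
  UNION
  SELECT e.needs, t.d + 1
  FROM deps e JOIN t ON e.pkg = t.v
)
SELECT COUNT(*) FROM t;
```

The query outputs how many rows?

Base: (fetch, d=0).
Iteration 1: edges from {fetch} -> (index, d=1), (init, d=1), (package, d=1), (rollback, d=1), (verify, d=1).
Iteration 2: edges from {index,init,package,rollback,verify} -> (index, d=2), (init, d=2), (package, d=2).
Iteration 3: no outgoing edges from {index,init,package}; recursion stops.
Total rows emitted: 9.

9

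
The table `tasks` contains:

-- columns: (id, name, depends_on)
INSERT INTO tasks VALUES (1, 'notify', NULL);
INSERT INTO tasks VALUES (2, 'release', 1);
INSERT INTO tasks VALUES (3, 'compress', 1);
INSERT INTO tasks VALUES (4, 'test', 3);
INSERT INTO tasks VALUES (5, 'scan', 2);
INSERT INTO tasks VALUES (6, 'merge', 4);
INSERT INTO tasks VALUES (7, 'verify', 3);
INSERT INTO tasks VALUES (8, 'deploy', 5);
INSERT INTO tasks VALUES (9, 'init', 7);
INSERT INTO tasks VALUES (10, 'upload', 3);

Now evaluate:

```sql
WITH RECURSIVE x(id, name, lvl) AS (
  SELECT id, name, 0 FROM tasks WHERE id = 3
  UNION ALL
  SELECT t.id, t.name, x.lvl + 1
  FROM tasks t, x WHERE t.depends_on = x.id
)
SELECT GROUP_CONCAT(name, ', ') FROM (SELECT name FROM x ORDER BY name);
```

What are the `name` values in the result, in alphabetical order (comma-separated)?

compress, init, merge, test, upload, verify

Base: id=3 (compress) at lvl 0.
Iteration 1: rows with depends_on in {3} -> test (id 4, lvl 1), verify (id 7, lvl 1), upload (id 10, lvl 1).
Iteration 2: rows with depends_on in {4,7,10} -> merge (id 6, lvl 2), init (id 9, lvl 2).
Iteration 3: no rows with depends_on in {6,9}; recursion stops.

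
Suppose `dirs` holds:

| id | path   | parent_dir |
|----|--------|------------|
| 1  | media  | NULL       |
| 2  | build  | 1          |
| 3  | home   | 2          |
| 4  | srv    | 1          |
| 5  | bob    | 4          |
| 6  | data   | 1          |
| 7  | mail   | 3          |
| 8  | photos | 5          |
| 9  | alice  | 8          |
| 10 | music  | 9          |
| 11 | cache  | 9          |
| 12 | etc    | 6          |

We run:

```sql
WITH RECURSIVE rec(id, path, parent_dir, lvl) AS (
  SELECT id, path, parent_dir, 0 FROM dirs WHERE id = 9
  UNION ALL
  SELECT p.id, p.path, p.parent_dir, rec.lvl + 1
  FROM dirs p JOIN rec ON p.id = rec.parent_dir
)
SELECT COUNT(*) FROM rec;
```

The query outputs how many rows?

Base: id=9 (alice), parent_dir=8, lvl 0.
Iteration 1: join on id=8 -> photos (id 8, parent_dir=5, lvl 1).
Iteration 2: join on id=5 -> bob (id 5, parent_dir=4, lvl 2).
Iteration 3: join on id=4 -> srv (id 4, parent_dir=1, lvl 3).
Iteration 4: join on id=1 -> media (id 1, parent_dir=NULL, lvl 4).
Iteration 5: parent_dir is NULL; no match; recursion stops.
Total rows emitted: 5.

5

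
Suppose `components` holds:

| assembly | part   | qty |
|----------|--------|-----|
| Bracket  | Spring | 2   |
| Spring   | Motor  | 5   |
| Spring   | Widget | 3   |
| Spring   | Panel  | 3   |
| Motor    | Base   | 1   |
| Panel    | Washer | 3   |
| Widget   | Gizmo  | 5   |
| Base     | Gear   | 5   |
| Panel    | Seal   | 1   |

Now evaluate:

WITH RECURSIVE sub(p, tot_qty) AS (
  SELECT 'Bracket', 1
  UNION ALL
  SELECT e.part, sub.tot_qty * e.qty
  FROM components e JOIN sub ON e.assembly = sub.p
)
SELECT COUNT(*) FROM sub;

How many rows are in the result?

10

Base: (Bracket, tot_qty=1).
Iteration 1: components of {Bracket} -> Spring = 1*2 = 2.
Iteration 2: components of {Spring} -> Motor = 2*5 = 10, Panel = 2*3 = 6, Widget = 2*3 = 6.
Iteration 3: components of {Motor,Panel,Widget} -> Base = 10*1 = 10, Gizmo = 6*5 = 30, Seal = 6*1 = 6, Washer = 6*3 = 18.
Iteration 4: components of {Base,Gizmo,Seal,Washer} -> Gear = 10*5 = 50.
Iteration 5: no further components; recursion stops.
Total rows emitted: 10.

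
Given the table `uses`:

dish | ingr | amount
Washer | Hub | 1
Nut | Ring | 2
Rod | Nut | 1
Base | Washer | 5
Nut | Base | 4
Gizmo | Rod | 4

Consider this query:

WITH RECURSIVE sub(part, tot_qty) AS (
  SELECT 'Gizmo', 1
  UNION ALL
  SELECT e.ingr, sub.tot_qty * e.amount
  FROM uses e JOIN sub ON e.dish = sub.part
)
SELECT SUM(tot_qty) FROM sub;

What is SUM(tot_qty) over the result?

193

Base: (Gizmo, tot_qty=1).
Iteration 1: components of {Gizmo} -> Rod = 1*4 = 4.
Iteration 2: components of {Rod} -> Nut = 4*1 = 4.
Iteration 3: components of {Nut} -> Base = 4*4 = 16, Ring = 4*2 = 8.
Iteration 4: components of {Base,Ring} -> Washer = 16*5 = 80.
Iteration 5: components of {Washer} -> Hub = 80*1 = 80.
Iteration 6: no further components; recursion stops.
SUM(tot_qty) = 1 + 4 + 4 + 16 + 8 + 80 + 80 = 193.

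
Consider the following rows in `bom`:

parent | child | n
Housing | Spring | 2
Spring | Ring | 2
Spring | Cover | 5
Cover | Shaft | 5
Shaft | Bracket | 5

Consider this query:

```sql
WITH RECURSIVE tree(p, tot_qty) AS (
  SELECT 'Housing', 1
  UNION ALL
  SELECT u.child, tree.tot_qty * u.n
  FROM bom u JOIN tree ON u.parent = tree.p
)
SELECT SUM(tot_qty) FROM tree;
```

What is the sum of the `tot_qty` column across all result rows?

317

Base: (Housing, tot_qty=1).
Iteration 1: components of {Housing} -> Spring = 1*2 = 2.
Iteration 2: components of {Spring} -> Cover = 2*5 = 10, Ring = 2*2 = 4.
Iteration 3: components of {Cover,Ring} -> Shaft = 10*5 = 50.
Iteration 4: components of {Shaft} -> Bracket = 50*5 = 250.
Iteration 5: no further components; recursion stops.
SUM(tot_qty) = 1 + 2 + 4 + 10 + 50 + 250 = 317.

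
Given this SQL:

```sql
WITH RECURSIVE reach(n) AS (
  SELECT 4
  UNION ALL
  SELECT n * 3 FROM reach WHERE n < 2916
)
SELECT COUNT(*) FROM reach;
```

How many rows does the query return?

Base: n=4.
Iteration 1: 4 < 2916 holds -> n = 4 * 3 = 12.
Iteration 2: 12 < 2916 holds -> n = 12 * 3 = 36.
Iteration 3: 36 < 2916 holds -> n = 36 * 3 = 108.
Iteration 4: 108 < 2916 holds -> n = 108 * 3 = 324.
Iteration 5: 324 < 2916 holds -> n = 324 * 3 = 972.
Iteration 6: 972 < 2916 holds -> n = 972 * 3 = 2916.
Iteration 7: 2916 < 2916 fails; recursion stops.
Total rows emitted: 7.

7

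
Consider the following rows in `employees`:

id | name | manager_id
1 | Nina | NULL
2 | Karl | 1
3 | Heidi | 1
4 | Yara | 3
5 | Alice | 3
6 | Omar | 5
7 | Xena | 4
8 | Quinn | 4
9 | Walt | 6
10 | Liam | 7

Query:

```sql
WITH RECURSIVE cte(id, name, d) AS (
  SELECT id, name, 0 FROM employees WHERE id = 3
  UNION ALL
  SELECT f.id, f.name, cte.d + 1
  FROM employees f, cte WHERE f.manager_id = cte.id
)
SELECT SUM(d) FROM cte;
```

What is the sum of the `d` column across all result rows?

Base: id=3 (Heidi) at d 0.
Iteration 1: rows with manager_id in {3} -> Yara (id 4, d 1), Alice (id 5, d 1).
Iteration 2: rows with manager_id in {4,5} -> Omar (id 6, d 2), Xena (id 7, d 2), Quinn (id 8, d 2).
Iteration 3: rows with manager_id in {6,7,8} -> Walt (id 9, d 3), Liam (id 10, d 3).
Iteration 4: no rows with manager_id in {9,10}; recursion stops.
SUM(d) = 0 + 1 + 1 + 2 + 2 + 2 + 3 + 3 = 14.

14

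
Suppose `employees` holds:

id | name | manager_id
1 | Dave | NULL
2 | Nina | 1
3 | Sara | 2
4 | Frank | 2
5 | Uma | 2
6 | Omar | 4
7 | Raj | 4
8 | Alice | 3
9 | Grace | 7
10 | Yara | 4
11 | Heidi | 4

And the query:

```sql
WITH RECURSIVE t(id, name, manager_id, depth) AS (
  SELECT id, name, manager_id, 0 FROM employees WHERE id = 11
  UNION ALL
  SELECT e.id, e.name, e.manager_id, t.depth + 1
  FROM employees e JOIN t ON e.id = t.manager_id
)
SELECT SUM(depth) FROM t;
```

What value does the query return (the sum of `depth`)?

Base: id=11 (Heidi), manager_id=4, depth 0.
Iteration 1: join on id=4 -> Frank (id 4, manager_id=2, depth 1).
Iteration 2: join on id=2 -> Nina (id 2, manager_id=1, depth 2).
Iteration 3: join on id=1 -> Dave (id 1, manager_id=NULL, depth 3).
Iteration 4: manager_id is NULL; no match; recursion stops.
SUM(depth) = 0 + 1 + 2 + 3 = 6.

6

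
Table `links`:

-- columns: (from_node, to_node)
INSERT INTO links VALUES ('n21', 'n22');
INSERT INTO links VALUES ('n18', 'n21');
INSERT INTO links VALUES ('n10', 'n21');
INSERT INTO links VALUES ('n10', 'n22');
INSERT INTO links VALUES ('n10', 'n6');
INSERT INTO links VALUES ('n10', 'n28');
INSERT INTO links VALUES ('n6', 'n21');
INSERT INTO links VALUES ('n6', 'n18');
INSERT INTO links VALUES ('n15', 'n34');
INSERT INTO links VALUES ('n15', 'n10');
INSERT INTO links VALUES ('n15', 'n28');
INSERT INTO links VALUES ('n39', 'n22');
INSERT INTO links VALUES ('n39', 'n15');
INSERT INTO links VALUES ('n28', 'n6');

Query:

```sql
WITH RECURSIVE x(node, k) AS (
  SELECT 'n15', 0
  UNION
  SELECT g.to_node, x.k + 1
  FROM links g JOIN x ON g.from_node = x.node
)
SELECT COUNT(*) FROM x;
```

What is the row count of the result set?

Base: (n15, k=0).
Iteration 1: edges from {n15} -> (n10, k=1), (n28, k=1), (n34, k=1).
Iteration 2: edges from {n10,n28,n34} -> (n21, k=2), (n22, k=2), (n28, k=2), (n6, k=2). [UNION drops 1 duplicate row(s)]
Iteration 3: edges from {n21,n22,n28,n6} -> (n18, k=3), (n21, k=3), (n22, k=3), (n6, k=3).
Iteration 4: edges from {n18,n21,n22,n6} -> (n18, k=4), (n21, k=4), (n22, k=4). [UNION drops 1 duplicate row(s)]
Iteration 5: edges from {n18,n21,n22} -> (n21, k=5), (n22, k=5).
Iteration 6: edges from {n21,n22} -> (n22, k=6).
Iteration 7: no outgoing edges from {n22}; recursion stops.
Total rows emitted: 18.

18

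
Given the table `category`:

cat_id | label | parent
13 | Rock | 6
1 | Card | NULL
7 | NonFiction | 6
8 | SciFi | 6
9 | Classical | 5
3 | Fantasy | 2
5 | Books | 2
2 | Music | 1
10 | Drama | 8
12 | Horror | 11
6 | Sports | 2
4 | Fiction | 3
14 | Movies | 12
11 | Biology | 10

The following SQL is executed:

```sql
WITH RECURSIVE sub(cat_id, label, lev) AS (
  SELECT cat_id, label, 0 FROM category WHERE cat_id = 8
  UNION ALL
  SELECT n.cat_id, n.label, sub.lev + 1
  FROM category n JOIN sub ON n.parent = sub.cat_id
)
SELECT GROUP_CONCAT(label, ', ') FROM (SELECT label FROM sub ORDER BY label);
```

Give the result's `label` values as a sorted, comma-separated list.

Base: cat_id=8 (SciFi) at lev 0.
Iteration 1: rows with parent in {8} -> Drama (id 10, lev 1).
Iteration 2: rows with parent in {10} -> Biology (id 11, lev 2).
Iteration 3: rows with parent in {11} -> Horror (id 12, lev 3).
Iteration 4: rows with parent in {12} -> Movies (id 14, lev 4).
Iteration 5: no rows with parent in {14}; recursion stops.

Biology, Drama, Horror, Movies, SciFi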